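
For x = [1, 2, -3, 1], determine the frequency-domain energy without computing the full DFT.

Parseval: Σ|x[n]|² = (1/N)Σ|X[k]|², so Σ|X[k]|² = N·Σ|x[n]|² = 4·15.0000

Σ|X[k]|² = N·Σ|x[n]|² = 4·15.0000 = 60.0000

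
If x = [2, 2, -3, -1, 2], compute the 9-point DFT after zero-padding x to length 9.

Original 5-point DFT: [2, 6.4721+1.1756i, -2.4721-1.9021i, -2.4721+1.9021i, 6.4721-1.1756i]
Zero-padded 9-point DFT provides frequency interpolation.

DFT_9([x, 0, ...]) = [2, 1.6318+1.8508i, 7.1985-0.5240i, 0.5000-6.0622i, -1.3302+0.2232i, -1.3302-0.2232i, 0.5000+6.0622i, 7.1985+0.5240i, 1.6318-1.8508i]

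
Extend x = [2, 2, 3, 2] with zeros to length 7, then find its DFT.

Original 4-point DFT: [9, -1, 1, -1]
Zero-padded 7-point DFT provides frequency interpolation.

DFT_7([x, 0, ...]) = [9, 0.7775-5.3562i, 0.0990+0.9155i, 1.6235-0.4721i, 1.6235+0.4721i, 0.0990-0.9155i, 0.7775+5.3562i]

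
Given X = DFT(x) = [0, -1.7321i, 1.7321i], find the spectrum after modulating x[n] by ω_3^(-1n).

Modulation property: DFT(ω_3^(-1n)·x[n]) = X[(k-1) mod 3], so circularly shift X by 1 positions.

X[k-1] = [1.7321i, 0, -1.7321i]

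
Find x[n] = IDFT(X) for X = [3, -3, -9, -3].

x[n] = (1/4) Σ(k=0 to 3) X[k] · e^(2πikn/4)

Computing each x[n]:
x[0] = -3
x[1] = 3
x[2] = 0
x[3] = 3

x = [-3, 3, 0, 3]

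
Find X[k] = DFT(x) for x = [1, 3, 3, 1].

X[k] = Σ(n=0 to 3) x[n] · ω_4^(nk)
where ω_4 = e^(-2πi/4)

Computing each X[k]:
X[0] = 8
X[1] = -2-2i
X[2] = 0
X[3] = -2+2i

X = [8, -2-2i, 0, -2+2i]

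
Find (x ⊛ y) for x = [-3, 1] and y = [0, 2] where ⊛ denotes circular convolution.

(x ⊛ y)[n] = Σ(m=0 to 1) x[m] · y[(n-m) mod 2]

Computing each output sample:
(x ⊛ y)[0] = 2
(x ⊛ y)[1] = -6

x ⊛ y = [2, -6]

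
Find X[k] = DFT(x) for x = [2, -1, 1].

X[k] = Σ(n=0 to 2) x[n] · ω_3^(nk)
where ω_3 = e^(-2πi/3)

Computing each X[k]:
X[0] = 2
X[1] = 2.0000+1.7321i
X[2] = 2.0000-1.7321i

X = [2, 2.0000+1.7321i, 2.0000-1.7321i]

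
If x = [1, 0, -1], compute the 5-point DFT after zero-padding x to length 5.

Original 3-point DFT: [0, 1.5000-0.8660i, 1.5000+0.8660i]
Zero-padded 5-point DFT provides frequency interpolation.

DFT_5([x, 0, ...]) = [0, 1.8090+0.5878i, 0.6910-0.9511i, 0.6910+0.9511i, 1.8090-0.5878i]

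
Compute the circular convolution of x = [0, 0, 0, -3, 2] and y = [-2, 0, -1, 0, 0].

(x ⊛ y)[n] = Σ(m=0 to 4) x[m] · y[(n-m) mod 5]

Computing each output sample:
(x ⊛ y)[0] = 3
(x ⊛ y)[1] = -2
(x ⊛ y)[2] = 0
(x ⊛ y)[3] = 6
(x ⊛ y)[4] = -4

x ⊛ y = [3, -2, 0, 6, -4]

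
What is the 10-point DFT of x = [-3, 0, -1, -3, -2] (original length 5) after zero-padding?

Original 5-point DFT: [-9, -0.3820-3.0777i, -2.6180+0.7265i, -2.6180-0.7265i, -0.3820+3.0777i]
Zero-padded 10-point DFT provides frequency interpolation.

DFT_10([x, 0, ...]) = [-9, -0.7639+4.9798i, -0.3820-3.0777i, -5.2361-0.4490i, -2.6180+0.7265i, -3, -2.6180-0.7265i, -5.2361+0.4490i, -0.3820+3.0777i, -0.7639-4.9798i]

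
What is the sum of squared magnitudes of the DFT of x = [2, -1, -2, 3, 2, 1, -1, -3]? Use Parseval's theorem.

Parseval: Σ|x[n]|² = (1/N)Σ|X[k]|², so Σ|X[k]|² = N·Σ|x[n]|² = 8·33.0000

Σ|X[k]|² = N·Σ|x[n]|² = 8·33.0000 = 264.0000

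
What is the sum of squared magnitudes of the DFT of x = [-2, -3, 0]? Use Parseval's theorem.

Parseval: Σ|x[n]|² = (1/N)Σ|X[k]|², so Σ|X[k]|² = N·Σ|x[n]|² = 3·13.0000

Σ|X[k]|² = N·Σ|x[n]|² = 3·13.0000 = 39.0000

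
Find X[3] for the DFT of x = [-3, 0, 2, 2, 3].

X[3] = Σ(n=0 to 4) x[n] · ω_5^(3n) where ω_5 = e^(-2πi/5)
= (-3)·ω_5^0 + (0)·ω_5^3 + (2)·ω_5^6 + (2)·ω_5^9 + (3)·ω_5^12

X[3] = -4.1910-1.7634i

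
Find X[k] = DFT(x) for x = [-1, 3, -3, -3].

X[k] = Σ(n=0 to 3) x[n] · ω_4^(nk)
where ω_4 = e^(-2πi/4)

Computing each X[k]:
X[0] = -4
X[1] = 2-6i
X[2] = -4
X[3] = 2+6i

X = [-4, 2-6i, -4, 2+6i]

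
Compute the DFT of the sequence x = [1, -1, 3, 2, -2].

X[k] = Σ(n=0 to 4) x[n] · ω_5^(nk)
where ω_5 = e^(-2πi/5)

Computing each X[k]:
X[0] = 3
X[1] = -3.9721-1.5388i
X[2] = 4.9721+0.3633i
X[3] = 4.9721-0.3633i
X[4] = -3.9721+1.5388i

X = [3, -3.9721-1.5388i, 4.9721+0.3633i, 4.9721-0.3633i, -3.9721+1.5388i]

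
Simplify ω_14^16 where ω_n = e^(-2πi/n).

Since ω_14^14 = 1, powers reduce modulo 14.
16 mod 14 = 2
So ω_14^16 = ω_14^2 = e^(-2πi·2/14)

ω_14^16 = ω_14^2 = 0.6235-0.7818i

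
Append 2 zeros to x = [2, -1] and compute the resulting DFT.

Original 2-point DFT: [1, 3]
Zero-padded 4-point DFT provides frequency interpolation.

DFT_4([x, 0, ...]) = [1, 2+1i, 3, 2-1i]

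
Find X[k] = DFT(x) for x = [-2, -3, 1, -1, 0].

X[k] = Σ(n=0 to 4) x[n] · ω_5^(nk)
where ω_5 = e^(-2πi/5)

Computing each X[k]:
X[0] = -5
X[1] = -2.9271+1.6776i
X[2] = 0.4271+3.6655i
X[3] = 0.4271-3.6655i
X[4] = -2.9271-1.6776i

X = [-5, -2.9271+1.6776i, 0.4271+3.6655i, 0.4271-3.6655i, -2.9271-1.6776i]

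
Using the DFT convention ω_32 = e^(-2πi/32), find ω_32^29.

ω_32^29 = e^(-2πi·29/32)
= cos(-2π·29/32) + i·sin(-2π·29/32)
= cos(-58π/32) + i·sin(-58π/32)

ω_32^29 = cos(-58π/32) + i·sin(-58π/32) = 0.8315+0.5556i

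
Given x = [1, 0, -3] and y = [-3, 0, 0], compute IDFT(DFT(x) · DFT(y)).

(x ⊛ y)[n] = Σ(m=0 to 2) x[m] · y[(n-m) mod 3]

Computing each output sample:
(x ⊛ y)[0] = -3
(x ⊛ y)[1] = 0
(x ⊛ y)[2] = 9

x ⊛ y = [-3, 0, 9]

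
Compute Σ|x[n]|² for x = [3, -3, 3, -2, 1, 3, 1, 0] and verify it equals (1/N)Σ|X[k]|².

Time domain:
Σ|x[n]|² = |3|² + |-3|² + |3|² + |-2|² + |1|² + |3|² + |1|² + |0|² = 42.0000

Frequency domain:
(1/8)Σ|X[k]|² = (1/8)(|6|² + |-0.8284+3.6569i|² + |-2i|² + |4.8284+7.6569i|² + |10|² + |4.8284-7.6569i|² + |2i|² + |-0.8284-3.6569i|²) = (1/8)·336.0000 = 42.0000

Both sides agree, confirming Parseval's theorem.

Σ|x[n]|² = (1/N)Σ|X[k]|² = 42.0000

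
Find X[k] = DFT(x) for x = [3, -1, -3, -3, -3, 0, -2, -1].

X[k] = Σ(n=0 to 7) x[n] · ω_8^(nk)
where ω_8 = e^(-2πi/8)

Computing each X[k]:
X[0] = -10
X[1] = 6.7071+3.1213i
X[2] = 5-3i
X[3] = 5.2929+1.1213i
X[4] = 0
X[5] = 5.2929-1.1213i
X[6] = 5+3i
X[7] = 6.7071-3.1213i

X = [-10, 6.7071+3.1213i, 5-3i, 5.2929+1.1213i, 0, 5.2929-1.1213i, 5+3i, 6.7071-3.1213i]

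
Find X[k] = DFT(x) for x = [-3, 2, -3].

X[k] = Σ(n=0 to 2) x[n] · ω_3^(nk)
where ω_3 = e^(-2πi/3)

Computing each X[k]:
X[0] = -4
X[1] = -2.5000-4.3301i
X[2] = -2.5000+4.3301i

X = [-4, -2.5000-4.3301i, -2.5000+4.3301i]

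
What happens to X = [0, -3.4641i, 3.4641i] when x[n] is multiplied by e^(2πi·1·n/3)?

Modulation property: DFT(ω_3^(-1n)·x[n]) = X[(k-1) mod 3], so circularly shift X by 1 positions.

X[k-1] = [3.4641i, 0, -3.4641i]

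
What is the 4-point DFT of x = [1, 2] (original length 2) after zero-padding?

Original 2-point DFT: [3, -1]
Zero-padded 4-point DFT provides frequency interpolation.

DFT_4([x, 0, ...]) = [3, 1-2i, -1, 1+2i]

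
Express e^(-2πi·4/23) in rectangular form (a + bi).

ω_23^4 = e^(-2πi·4/23)
= cos(-2π·4/23) + i·sin(-2π·4/23)
= cos(-8π/23) + i·sin(-8π/23)

ω_23^4 = cos(-8π/23) + i·sin(-8π/23) = 0.4601-0.8879i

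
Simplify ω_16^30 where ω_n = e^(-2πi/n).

Since ω_16^16 = 1, powers reduce modulo 16.
30 mod 16 = 14
So ω_16^30 = ω_16^14 = e^(-2πi·14/16)

ω_16^30 = ω_16^14 = 0.7071+0.7071i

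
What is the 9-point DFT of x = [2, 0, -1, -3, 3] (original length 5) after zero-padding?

Original 5-point DFT: [1, 6.1631+1.6776i, -1.6631+3.6655i, -1.6631-3.6655i, 6.1631-1.6776i]
Zero-padded 9-point DFT provides frequency interpolation.

DFT_9([x, 0, ...]) = [1, 0.5073+2.5568i, 6.7378-0.3277i, -2.0000-3.4641i, 3.2549+4.9097i, 3.2549-4.9097i, -2.0000+3.4641i, 6.7378+0.3277i, 0.5073-2.5568i]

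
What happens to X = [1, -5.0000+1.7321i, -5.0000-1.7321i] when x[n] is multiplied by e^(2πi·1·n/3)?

Modulation property: DFT(ω_3^(-1n)·x[n]) = X[(k-1) mod 3], so circularly shift X by 1 positions.

X[k-1] = [-5.0000-1.7321i, 1, -5.0000+1.7321i]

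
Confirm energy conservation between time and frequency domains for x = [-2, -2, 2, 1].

Time domain:
Σ|x[n]|² = |-2|² + |-2|² + |2|² + |1|² = 13.0000

Frequency domain:
(1/4)Σ|X[k]|² = (1/4)(|-1|² + |-4+3i|² + |1|² + |-4-3i|²) = (1/4)·52.0000 = 13.0000

Both sides agree, confirming Parseval's theorem.

Σ|x[n]|² = (1/N)Σ|X[k]|² = 13.0000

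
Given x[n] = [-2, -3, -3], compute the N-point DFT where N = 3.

X[k] = Σ(n=0 to 2) x[n] · ω_3^(nk)
where ω_3 = e^(-2πi/3)

Computing each X[k]:
X[0] = -8
X[1] = 1
X[2] = 1

X = [-8, 1, 1]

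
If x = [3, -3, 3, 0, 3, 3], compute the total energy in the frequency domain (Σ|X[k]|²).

Parseval: Σ|x[n]|² = (1/N)Σ|X[k]|², so Σ|X[k]|² = N·Σ|x[n]|² = 6·45.0000

Σ|X[k]|² = N·Σ|x[n]|² = 6·45.0000 = 270.0000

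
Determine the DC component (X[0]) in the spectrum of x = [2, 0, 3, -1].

X[0] = Σ(n=0 to 3) x[n] · ω_4^0 = Σ x[n]
= (2) + (0) + (3) + (-1)

X[0] = 4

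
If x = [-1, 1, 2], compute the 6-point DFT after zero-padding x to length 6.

Original 3-point DFT: [2, -2.5000+0.8660i, -2.5000-0.8660i]
Zero-padded 6-point DFT provides frequency interpolation.

DFT_6([x, 0, ...]) = [2, -1.5000-2.5981i, -2.5000+0.8660i, 0, -2.5000-0.8660i, -1.5000+2.5981i]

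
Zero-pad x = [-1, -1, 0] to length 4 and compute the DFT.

Original 3-point DFT: [-2, -0.5000+0.8660i, -0.5000-0.8660i]
Zero-padded 4-point DFT provides frequency interpolation.

DFT_4([x, 0, ...]) = [-2, -1+1i, 0, -1-1i]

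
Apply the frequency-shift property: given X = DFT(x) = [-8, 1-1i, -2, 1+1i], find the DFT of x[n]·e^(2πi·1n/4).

Modulation property: DFT(ω_4^(-1n)·x[n]) = X[(k-1) mod 4], so circularly shift X by 1 positions.

X[k-1] = [1+1i, -8, 1-1i, -2]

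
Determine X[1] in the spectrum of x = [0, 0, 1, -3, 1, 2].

X[1] = Σ(n=0 to 5) x[n] · ω_6^(1n) where ω_6 = e^(-2πi/6)
= (0)·ω_6^0 + (0)·ω_6^1 + (1)·ω_6^2 + (-3)·ω_6^3 + (1)·ω_6^4 + (2)·ω_6^5

X[1] = 3.0000+1.7321i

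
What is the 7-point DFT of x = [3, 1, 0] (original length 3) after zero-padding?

Original 3-point DFT: [4, 2.5000-0.8660i, 2.5000+0.8660i]
Zero-padded 7-point DFT provides frequency interpolation.

DFT_7([x, 0, ...]) = [4, 3.6235-0.7818i, 2.7775-0.9749i, 2.0990-0.4339i, 2.0990+0.4339i, 2.7775+0.9749i, 3.6235+0.7818i]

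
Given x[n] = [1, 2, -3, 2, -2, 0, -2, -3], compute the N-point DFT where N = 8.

X[k] = Σ(n=0 to 7) x[n] · ω_8^(nk)
where ω_8 = e^(-2πi/8)

Computing each X[k]:
X[0] = -5
X[1] = 0.8787-3.9497i
X[2] = 4-3i
X[3] = 5.1213-5.9497i
X[4] = -7
X[5] = 5.1213+5.9497i
X[6] = 4+3i
X[7] = 0.8787+3.9497i

X = [-5, 0.8787-3.9497i, 4-3i, 5.1213-5.9497i, -7, 5.1213+5.9497i, 4+3i, 0.8787+3.9497i]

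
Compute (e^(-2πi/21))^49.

Since ω_21^21 = 1, powers reduce modulo 21.
49 mod 21 = 7
So ω_21^49 = ω_21^7 = e^(-2πi·7/21)

ω_21^49 = ω_21^7 = -0.5000-0.8660i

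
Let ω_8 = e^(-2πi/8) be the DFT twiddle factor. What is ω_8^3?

ω_8^3 = e^(-2πi·3/8)
= cos(-2π·3/8) + i·sin(-2π·3/8)
= cos(-6π/8) + i·sin(-6π/8)

ω_8^3 = cos(-6π/8) + i·sin(-6π/8) = -0.7071-0.7071i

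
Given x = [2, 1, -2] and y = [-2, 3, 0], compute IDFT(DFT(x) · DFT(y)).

(x ⊛ y)[n] = Σ(m=0 to 2) x[m] · y[(n-m) mod 3]

Computing each output sample:
(x ⊛ y)[0] = -10
(x ⊛ y)[1] = 4
(x ⊛ y)[2] = 7

x ⊛ y = [-10, 4, 7]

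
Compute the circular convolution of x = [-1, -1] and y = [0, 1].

(x ⊛ y)[n] = Σ(m=0 to 1) x[m] · y[(n-m) mod 2]

Computing each output sample:
(x ⊛ y)[0] = -1
(x ⊛ y)[1] = -1

x ⊛ y = [-1, -1]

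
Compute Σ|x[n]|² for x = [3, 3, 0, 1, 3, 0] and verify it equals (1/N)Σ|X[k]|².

Time domain:
Σ|x[n]|² = |3|² + |3|² + |0|² + |1|² + |3|² + |0|² = 28.0000

Frequency domain:
(1/6)Σ|X[k]|² = (1/6)(|10|² + |2|² + |1.0000-5.1962i|² + |2|² + |1.0000+5.1962i|² + |2|²) = (1/6)·168.0000 = 28.0000

Both sides agree, confirming Parseval's theorem.

Σ|x[n]|² = (1/N)Σ|X[k]|² = 28.0000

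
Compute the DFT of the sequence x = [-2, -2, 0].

X[k] = Σ(n=0 to 2) x[n] · ω_3^(nk)
where ω_3 = e^(-2πi/3)

Computing each X[k]:
X[0] = -4
X[1] = -1.0000+1.7321i
X[2] = -1.0000-1.7321i

X = [-4, -1.0000+1.7321i, -1.0000-1.7321i]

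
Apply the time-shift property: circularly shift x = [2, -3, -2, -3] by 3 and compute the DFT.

Time shift by 3: X_shifted[k] = ω_4^(3k) · X[k]
Shifted x = [-3, -2, -3, 2]

DFT(x[n-3]) = [-6, 4i, -6, -4i]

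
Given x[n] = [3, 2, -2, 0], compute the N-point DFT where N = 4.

X[k] = Σ(n=0 to 3) x[n] · ω_4^(nk)
where ω_4 = e^(-2πi/4)

Computing each X[k]:
X[0] = 3
X[1] = 5-2i
X[2] = -1
X[3] = 5+2i

X = [3, 5-2i, -1, 5+2i]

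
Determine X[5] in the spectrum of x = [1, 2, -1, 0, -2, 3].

X[5] = Σ(n=0 to 5) x[n] · ω_6^(5n) where ω_6 = e^(-2πi/6)
= (1)·ω_6^0 + (2)·ω_6^5 + (-1)·ω_6^10 + (0)·ω_6^15 + (-2)·ω_6^20 + (3)·ω_6^25

X[5] = 5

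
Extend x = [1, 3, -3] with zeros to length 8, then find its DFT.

Original 3-point DFT: [1, 1.0000-5.1962i, 1.0000+5.1962i]
Zero-padded 8-point DFT provides frequency interpolation.

DFT_8([x, 0, ...]) = [1, 3.1213+0.8787i, 4-3i, -1.1213-5.1213i, -5, -1.1213+5.1213i, 4+3i, 3.1213-0.8787i]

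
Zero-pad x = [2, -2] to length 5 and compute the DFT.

Original 2-point DFT: [0, 4]
Zero-padded 5-point DFT provides frequency interpolation.

DFT_5([x, 0, ...]) = [0, 1.3820+1.9021i, 3.6180+1.1756i, 3.6180-1.1756i, 1.3820-1.9021i]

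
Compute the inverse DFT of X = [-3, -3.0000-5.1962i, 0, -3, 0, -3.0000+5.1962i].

x[n] = (1/6) Σ(k=0 to 5) X[k] · e^(2πikn/6)

Computing each x[n]:
x[0] = -2
x[1] = 1
x[2] = 1
x[3] = 1
x[4] = -2
x[5] = -2

x = [-2, 1, 1, 1, -2, -2]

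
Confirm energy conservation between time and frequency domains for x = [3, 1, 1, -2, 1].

Time domain:
Σ|x[n]|² = |3|² + |1|² + |1|² + |-2|² + |1|² = 16.0000

Frequency domain:
(1/5)Σ|X[k]|² = (1/5)(|4|² + |4.4271-1.7634i|² + |1.0729+2.8532i|² + |1.0729-2.8532i|² + |4.4271+1.7634i|²) = (1/5)·80.0000 = 16.0000

Both sides agree, confirming Parseval's theorem.

Σ|x[n]|² = (1/N)Σ|X[k]|² = 16.0000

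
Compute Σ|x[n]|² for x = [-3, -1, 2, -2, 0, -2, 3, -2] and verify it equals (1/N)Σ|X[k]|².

Time domain:
Σ|x[n]|² = |-3|² + |-1|² + |2|² + |-2|² + |0|² + |-2|² + |3|² + |-2|² = 35.0000

Frequency domain:
(1/8)Σ|X[k]|² = (1/8)(|-5|² + |-2.2929+0.2929i|² + |-8-1i|² + |-3.7071-1.7071i|² + |9|² + |-3.7071+1.7071i|² + |-8+1i|² + |-2.2929-0.2929i|²) = (1/8)·280.0000 = 35.0000

Both sides agree, confirming Parseval's theorem.

Σ|x[n]|² = (1/N)Σ|X[k]|² = 35.0000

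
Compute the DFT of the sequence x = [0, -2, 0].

X[k] = Σ(n=0 to 2) x[n] · ω_3^(nk)
where ω_3 = e^(-2πi/3)

Computing each X[k]:
X[0] = -2
X[1] = 1.0000+1.7321i
X[2] = 1.0000-1.7321i

X = [-2, 1.0000+1.7321i, 1.0000-1.7321i]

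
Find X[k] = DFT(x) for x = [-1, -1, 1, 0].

X[k] = Σ(n=0 to 3) x[n] · ω_4^(nk)
where ω_4 = e^(-2πi/4)

Computing each X[k]:
X[0] = -1
X[1] = -2+1i
X[2] = 1
X[3] = -2-1i

X = [-1, -2+1i, 1, -2-1i]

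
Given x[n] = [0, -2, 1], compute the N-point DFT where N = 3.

X[k] = Σ(n=0 to 2) x[n] · ω_3^(nk)
where ω_3 = e^(-2πi/3)

Computing each X[k]:
X[0] = -1
X[1] = 0.5000+2.5981i
X[2] = 0.5000-2.5981i

X = [-1, 0.5000+2.5981i, 0.5000-2.5981i]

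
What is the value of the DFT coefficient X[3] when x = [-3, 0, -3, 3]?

X[3] = Σ(n=0 to 3) x[n] · ω_4^(3n) where ω_4 = e^(-2πi/4)
= (-3)·ω_4^0 + (0)·ω_4^3 + (-3)·ω_4^6 + (3)·ω_4^9

X[3] = -3i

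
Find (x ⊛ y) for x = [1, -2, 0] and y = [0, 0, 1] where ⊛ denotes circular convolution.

(x ⊛ y)[n] = Σ(m=0 to 2) x[m] · y[(n-m) mod 3]

Computing each output sample:
(x ⊛ y)[0] = -2
(x ⊛ y)[1] = 0
(x ⊛ y)[2] = 1

x ⊛ y = [-2, 0, 1]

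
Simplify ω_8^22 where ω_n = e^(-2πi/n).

Since ω_8^8 = 1, powers reduce modulo 8.
22 mod 8 = 6
So ω_8^22 = ω_8^6 = e^(-2πi·6/8)

ω_8^22 = ω_8^6 = 1i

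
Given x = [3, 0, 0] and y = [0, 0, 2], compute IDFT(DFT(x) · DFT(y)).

(x ⊛ y)[n] = Σ(m=0 to 2) x[m] · y[(n-m) mod 3]

Computing each output sample:
(x ⊛ y)[0] = 0
(x ⊛ y)[1] = 0
(x ⊛ y)[2] = 6

x ⊛ y = [0, 0, 6]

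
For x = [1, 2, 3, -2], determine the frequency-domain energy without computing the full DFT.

Parseval: Σ|x[n]|² = (1/N)Σ|X[k]|², so Σ|X[k]|² = N·Σ|x[n]|² = 4·18.0000

Σ|X[k]|² = N·Σ|x[n]|² = 4·18.0000 = 72.0000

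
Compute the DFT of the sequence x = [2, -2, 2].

X[k] = Σ(n=0 to 2) x[n] · ω_3^(nk)
where ω_3 = e^(-2πi/3)

Computing each X[k]:
X[0] = 2
X[1] = 2.0000+3.4641i
X[2] = 2.0000-3.4641i

X = [2, 2.0000+3.4641i, 2.0000-3.4641i]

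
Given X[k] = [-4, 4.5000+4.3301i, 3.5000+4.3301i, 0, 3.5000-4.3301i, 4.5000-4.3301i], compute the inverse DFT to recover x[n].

x[n] = (1/6) Σ(k=0 to 5) X[k] · e^(2πikn/6)

Computing each x[n]:
x[0] = 2
x[1] = -3
x[2] = -2
x[3] = -1
x[4] = -2
x[5] = 2

x = [2, -3, -2, -1, -2, 2]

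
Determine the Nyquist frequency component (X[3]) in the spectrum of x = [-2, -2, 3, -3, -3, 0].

X[3] = Σ(n=0 to 5) x[n] · ω_6^(3n) where ω_6 = e^(-2πi/6)
= (-2)·ω_6^0 + (-2)·ω_6^3 + (3)·ω_6^6 + (-3)·ω_6^9 + (-3)·ω_6^12 + (0)·ω_6^15

X[3] = 3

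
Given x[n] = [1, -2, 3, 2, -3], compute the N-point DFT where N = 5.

X[k] = Σ(n=0 to 4) x[n] · ω_5^(nk)
where ω_5 = e^(-2πi/5)

Computing each X[k]:
X[0] = 1
X[1] = -4.5902-1.5388i
X[2] = 6.5902+0.3633i
X[3] = 6.5902-0.3633i
X[4] = -4.5902+1.5388i

X = [1, -4.5902-1.5388i, 6.5902+0.3633i, 6.5902-0.3633i, -4.5902+1.5388i]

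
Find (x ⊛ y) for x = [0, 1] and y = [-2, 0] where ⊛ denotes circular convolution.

(x ⊛ y)[n] = Σ(m=0 to 1) x[m] · y[(n-m) mod 2]

Computing each output sample:
(x ⊛ y)[0] = 0
(x ⊛ y)[1] = -2

x ⊛ y = [0, -2]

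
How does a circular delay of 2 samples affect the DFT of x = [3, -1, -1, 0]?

Time shift by 2: X_shifted[k] = ω_4^(2k) · X[k]
Shifted x = [-1, 0, 3, -1]

DFT(x[n-2]) = [1, -4-1i, 3, -4+1i]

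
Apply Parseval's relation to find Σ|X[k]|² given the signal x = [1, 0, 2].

Parseval: Σ|x[n]|² = (1/N)Σ|X[k]|², so Σ|X[k]|² = N·Σ|x[n]|² = 3·5.0000

Σ|X[k]|² = N·Σ|x[n]|² = 3·5.0000 = 15.0000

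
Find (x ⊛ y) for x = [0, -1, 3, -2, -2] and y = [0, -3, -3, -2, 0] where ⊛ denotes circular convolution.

(x ⊛ y)[n] = Σ(m=0 to 4) x[m] · y[(n-m) mod 5]

Computing each output sample:
(x ⊛ y)[0] = 6
(x ⊛ y)[1] = 10
(x ⊛ y)[2] = 7
(x ⊛ y)[3] = -6
(x ⊛ y)[4] = -1

x ⊛ y = [6, 10, 7, -6, -1]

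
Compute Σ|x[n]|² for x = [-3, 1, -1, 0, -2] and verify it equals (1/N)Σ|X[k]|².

Time domain:
Σ|x[n]|² = |-3|² + |1|² + |-1|² + |0|² + |-2|² = 15.0000

Frequency domain:
(1/5)Σ|X[k]|² = (1/5)(|-5|² + |-2.5000-2.2654i|² + |-2.5000-2.7144i|² + |-2.5000+2.7144i|² + |-2.5000+2.2654i|²) = (1/5)·75.0000 = 15.0000

Both sides agree, confirming Parseval's theorem.

Σ|x[n]|² = (1/N)Σ|X[k]|² = 15.0000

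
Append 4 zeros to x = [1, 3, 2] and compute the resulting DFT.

Original 3-point DFT: [6, -1.5000-0.8660i, -1.5000+0.8660i]
Zero-padded 7-point DFT provides frequency interpolation.

DFT_7([x, 0, ...]) = [6, 2.4254-4.2954i, -1.4695-2.0570i, -0.4559+0.2620i, -0.4559-0.2620i, -1.4695+2.0570i, 2.4254+4.2954i]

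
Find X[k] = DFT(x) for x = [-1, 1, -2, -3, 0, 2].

X[k] = Σ(n=0 to 5) x[n] · ω_6^(nk)
where ω_6 = e^(-2πi/6)

Computing each X[k]:
X[0] = -3
X[1] = 4.5000+2.5981i
X[2] = -4.5000-0.8660i
X[3] = -3
X[4] = -4.5000+0.8660i
X[5] = 4.5000-2.5981i

X = [-3, 4.5000+2.5981i, -4.5000-0.8660i, -3, -4.5000+0.8660i, 4.5000-2.5981i]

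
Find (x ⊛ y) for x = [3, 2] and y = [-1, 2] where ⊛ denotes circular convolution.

(x ⊛ y)[n] = Σ(m=0 to 1) x[m] · y[(n-m) mod 2]

Computing each output sample:
(x ⊛ y)[0] = 1
(x ⊛ y)[1] = 4

x ⊛ y = [1, 4]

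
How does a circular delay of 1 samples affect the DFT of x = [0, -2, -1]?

Time shift by 1: X_shifted[k] = ω_3^(1k) · X[k]
Shifted x = [-1, 0, -2]

DFT(x[n-1]) = [-3, -1.7321i, 1.7321i]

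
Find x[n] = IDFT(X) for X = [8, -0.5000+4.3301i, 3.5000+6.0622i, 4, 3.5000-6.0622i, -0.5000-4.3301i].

x[n] = (1/6) Σ(k=0 to 5) X[k] · e^(2πikn/6)

Computing each x[n]:
x[0] = 3
x[1] = -3
x[2] = 2
x[3] = 2
x[4] = 1
x[5] = 3

x = [3, -3, 2, 2, 1, 3]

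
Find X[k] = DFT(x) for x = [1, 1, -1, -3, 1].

X[k] = Σ(n=0 to 4) x[n] · ω_5^(nk)
where ω_5 = e^(-2πi/5)

Computing each X[k]:
X[0] = -1
X[1] = 4.8541-1.1756i
X[2] = -1.8541+1.9021i
X[3] = -1.8541-1.9021i
X[4] = 4.8541+1.1756i

X = [-1, 4.8541-1.1756i, -1.8541+1.9021i, -1.8541-1.9021i, 4.8541+1.1756i]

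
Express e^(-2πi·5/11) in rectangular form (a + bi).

ω_11^5 = e^(-2πi·5/11)
= cos(-2π·5/11) + i·sin(-2π·5/11)
= cos(-10π/11) + i·sin(-10π/11)

ω_11^5 = cos(-10π/11) + i·sin(-10π/11) = -0.9595-0.2817i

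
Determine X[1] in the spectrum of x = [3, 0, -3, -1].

X[1] = Σ(n=0 to 3) x[n] · ω_4^(1n) where ω_4 = e^(-2πi/4)
= (3)·ω_4^0 + (0)·ω_4^1 + (-3)·ω_4^2 + (-1)·ω_4^3

X[1] = 6-1i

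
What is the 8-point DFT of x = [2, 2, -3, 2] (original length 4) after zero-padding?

Original 4-point DFT: [3, 5, -5, 5]
Zero-padded 8-point DFT provides frequency interpolation.

DFT_8([x, 0, ...]) = [3, 2.0000+0.1716i, 5, 2.0000-5.8284i, -5, 2.0000+5.8284i, 5, 2.0000-0.1716i]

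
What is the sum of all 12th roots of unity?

Sum of all nth roots of unity equals 0 for n > 1 (geometric series with r ≠ 1).

0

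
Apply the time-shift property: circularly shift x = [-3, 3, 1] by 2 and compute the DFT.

Time shift by 2: X_shifted[k] = ω_3^(2k) · X[k]
Shifted x = [3, 1, -3]

DFT(x[n-2]) = [1, 4.0000-3.4641i, 4.0000+3.4641i]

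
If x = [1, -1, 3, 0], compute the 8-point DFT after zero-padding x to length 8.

Original 4-point DFT: [3, -2+1i, 5, -2-1i]
Zero-padded 8-point DFT provides frequency interpolation.

DFT_8([x, 0, ...]) = [3, 0.2929-2.2929i, -2+1i, 1.7071+3.7071i, 5, 1.7071-3.7071i, -2-1i, 0.2929+2.2929i]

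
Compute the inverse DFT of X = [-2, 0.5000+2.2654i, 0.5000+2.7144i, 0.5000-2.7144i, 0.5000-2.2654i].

x[n] = (1/5) Σ(k=0 to 4) X[k] · e^(2πikn/5)

Computing each x[n]:
x[0] = 0
x[1] = -2
x[2] = 0
x[3] = -1
x[4] = 1

x = [0, -2, 0, -1, 1]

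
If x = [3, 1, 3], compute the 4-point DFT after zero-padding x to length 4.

Original 3-point DFT: [7, 1.0000+1.7321i, 1.0000-1.7321i]
Zero-padded 4-point DFT provides frequency interpolation.

DFT_4([x, 0, ...]) = [7, -1i, 5, 1i]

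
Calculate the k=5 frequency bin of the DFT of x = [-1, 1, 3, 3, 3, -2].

X[5] = Σ(n=0 to 5) x[n] · ω_6^(5n) where ω_6 = e^(-2πi/6)
= (-1)·ω_6^0 + (1)·ω_6^5 + (3)·ω_6^10 + (3)·ω_6^15 + (3)·ω_6^20 + (-2)·ω_6^25

X[5] = -7.5000+2.5981i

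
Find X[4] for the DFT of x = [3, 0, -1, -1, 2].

X[4] = Σ(n=0 to 4) x[n] · ω_5^(4n) where ω_5 = e^(-2πi/5)
= (3)·ω_5^0 + (0)·ω_5^4 + (-1)·ω_5^8 + (-1)·ω_5^12 + (2)·ω_5^16

X[4] = 5.2361-1.9021i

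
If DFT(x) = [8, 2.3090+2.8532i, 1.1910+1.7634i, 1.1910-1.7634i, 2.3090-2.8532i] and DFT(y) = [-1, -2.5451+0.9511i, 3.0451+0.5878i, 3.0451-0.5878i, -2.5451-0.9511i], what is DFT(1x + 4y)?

By linearity: DFT(1x + 4y) = 1·DFT(x) + 4·DFT(y)
= 1·[8, 2.3090+2.8532i, 1.1910+1.7634i, 1.1910-1.7634i, 2.3090-2.8532i] + 4·[-1, -2.5451+0.9511i, 3.0451+0.5878i, 3.0451-0.5878i, -2.5451-0.9511i]

Computing element-wise:
Z[0] = 1·(8) + 4·(-1) = 4
Z[1] = 1·(2.3090+2.8532i) + 4·(-2.5451+0.9511i) = -7.8714+6.6576i
Z[2] = 1·(1.1910+1.7634i) + 4·(3.0451+0.5878i) = 13.3714+4.1146i
Z[3] = 1·(1.1910-1.7634i) + 4·(3.0451-0.5878i) = 13.3714-4.1146i
Z[4] = 1·(2.3090-2.8532i) + 4·(-2.5451-0.9511i) = -7.8714-6.6576i

DFT(1x + 4y) = 1·X + 4·Y = [4, -7.8714+6.6576i, 13.3714+4.1146i, 13.3714-4.1146i, -7.8714-6.6576i]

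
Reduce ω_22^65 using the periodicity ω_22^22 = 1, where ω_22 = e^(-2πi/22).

Since ω_22^22 = 1, powers reduce modulo 22.
65 mod 22 = 21
So ω_22^65 = ω_22^21 = e^(-2πi·21/22)

ω_22^65 = ω_22^21 = 0.9595+0.2817i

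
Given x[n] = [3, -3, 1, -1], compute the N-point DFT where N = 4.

X[k] = Σ(n=0 to 3) x[n] · ω_4^(nk)
where ω_4 = e^(-2πi/4)

Computing each X[k]:
X[0] = 0
X[1] = 2+2i
X[2] = 8
X[3] = 2-2i

X = [0, 2+2i, 8, 2-2i]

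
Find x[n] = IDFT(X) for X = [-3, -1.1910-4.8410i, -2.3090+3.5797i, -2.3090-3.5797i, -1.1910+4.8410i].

x[n] = (1/5) Σ(k=0 to 4) X[k] · e^(2πikn/5)

Computing each x[n]:
x[0] = -2
x[1] = 1
x[2] = 2
x[3] = -3
x[4] = -1

x = [-2, 1, 2, -3, -1]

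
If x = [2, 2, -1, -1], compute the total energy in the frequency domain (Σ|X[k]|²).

Parseval: Σ|x[n]|² = (1/N)Σ|X[k]|², so Σ|X[k]|² = N·Σ|x[n]|² = 4·10.0000

Σ|X[k]|² = N·Σ|x[n]|² = 4·10.0000 = 40.0000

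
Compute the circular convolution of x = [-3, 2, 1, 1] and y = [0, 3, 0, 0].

(x ⊛ y)[n] = Σ(m=0 to 3) x[m] · y[(n-m) mod 4]

Computing each output sample:
(x ⊛ y)[0] = 3
(x ⊛ y)[1] = -9
(x ⊛ y)[2] = 6
(x ⊛ y)[3] = 3

x ⊛ y = [3, -9, 6, 3]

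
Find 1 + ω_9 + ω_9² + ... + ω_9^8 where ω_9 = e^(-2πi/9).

Sum of all nth roots of unity equals 0 for n > 1 (geometric series with r ≠ 1).

0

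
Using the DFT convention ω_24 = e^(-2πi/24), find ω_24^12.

ω_24^12 = e^(-2πi·12/24)
= cos(-2π·12/24) + i·sin(-2π·12/24)
= cos(-24π/24) + i·sin(-24π/24)

ω_24^12 = cos(-24π/24) + i·sin(-24π/24) = -1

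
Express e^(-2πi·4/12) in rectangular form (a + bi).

ω_12^4 = e^(-2πi·4/12)
= cos(-2π·4/12) + i·sin(-2π·4/12)
= cos(-8π/12) + i·sin(-8π/12)

ω_12^4 = cos(-8π/12) + i·sin(-8π/12) = -0.5000-0.8660i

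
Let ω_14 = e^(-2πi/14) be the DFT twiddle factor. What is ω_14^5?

ω_14^5 = e^(-2πi·5/14)
= cos(-2π·5/14) + i·sin(-2π·5/14)
= cos(-10π/14) + i·sin(-10π/14)

ω_14^5 = cos(-10π/14) + i·sin(-10π/14) = -0.6235-0.7818i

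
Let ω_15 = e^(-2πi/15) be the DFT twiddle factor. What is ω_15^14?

ω_15^14 = e^(-2πi·14/15)
= cos(-2π·14/15) + i·sin(-2π·14/15)
= cos(-28π/15) + i·sin(-28π/15)

ω_15^14 = cos(-28π/15) + i·sin(-28π/15) = 0.9135+0.4067i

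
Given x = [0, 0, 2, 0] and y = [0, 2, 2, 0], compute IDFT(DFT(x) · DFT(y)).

(x ⊛ y)[n] = Σ(m=0 to 3) x[m] · y[(n-m) mod 4]

Computing each output sample:
(x ⊛ y)[0] = 4
(x ⊛ y)[1] = 0
(x ⊛ y)[2] = 0
(x ⊛ y)[3] = 4

x ⊛ y = [4, 0, 0, 4]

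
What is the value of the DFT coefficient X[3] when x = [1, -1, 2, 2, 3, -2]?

X[3] = Σ(n=0 to 5) x[n] · ω_6^(3n) where ω_6 = e^(-2πi/6)
= (1)·ω_6^0 + (-1)·ω_6^3 + (2)·ω_6^6 + (2)·ω_6^9 + (3)·ω_6^12 + (-2)·ω_6^15

X[3] = 7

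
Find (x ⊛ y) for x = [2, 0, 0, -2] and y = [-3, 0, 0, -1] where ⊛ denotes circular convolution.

(x ⊛ y)[n] = Σ(m=0 to 3) x[m] · y[(n-m) mod 4]

Computing each output sample:
(x ⊛ y)[0] = -6
(x ⊛ y)[1] = 0
(x ⊛ y)[2] = 2
(x ⊛ y)[3] = 4

x ⊛ y = [-6, 0, 2, 4]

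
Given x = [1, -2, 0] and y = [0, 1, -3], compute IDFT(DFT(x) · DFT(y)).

(x ⊛ y)[n] = Σ(m=0 to 2) x[m] · y[(n-m) mod 3]

Computing each output sample:
(x ⊛ y)[0] = 6
(x ⊛ y)[1] = 1
(x ⊛ y)[2] = -5

x ⊛ y = [6, 1, -5]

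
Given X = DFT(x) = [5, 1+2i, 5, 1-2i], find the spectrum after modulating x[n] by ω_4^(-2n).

Modulation property: DFT(ω_4^(-2n)·x[n]) = X[(k-2) mod 4], so circularly shift X by 2 positions.

X[k-2] = [5, 1-2i, 5, 1+2i]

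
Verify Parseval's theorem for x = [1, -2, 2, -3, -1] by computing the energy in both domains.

Time domain:
Σ|x[n]|² = |1|² + |-2|² + |2|² + |-3|² + |-1|² = 19.0000

Frequency domain:
(1/5)Σ|X[k]|² = (1/5)(|-3|² + |0.8820-1.9879i|² + |3.1180+5.3431i|² + |3.1180-5.3431i|² + |0.8820+1.9879i|²) = (1/5)·95.0000 = 19.0000

Both sides agree, confirming Parseval's theorem.

Σ|x[n]|² = (1/N)Σ|X[k]|² = 19.0000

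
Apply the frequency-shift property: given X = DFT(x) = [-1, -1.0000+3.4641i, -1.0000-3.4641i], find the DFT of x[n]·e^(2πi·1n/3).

Modulation property: DFT(ω_3^(-1n)·x[n]) = X[(k-1) mod 3], so circularly shift X by 1 positions.

X[k-1] = [-1.0000-3.4641i, -1, -1.0000+3.4641i]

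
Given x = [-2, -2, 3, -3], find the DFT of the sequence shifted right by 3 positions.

Time shift by 3: X_shifted[k] = ω_4^(3k) · X[k]
Shifted x = [-2, 3, -3, -2]

DFT(x[n-3]) = [-4, 1-5i, -6, 1+5i]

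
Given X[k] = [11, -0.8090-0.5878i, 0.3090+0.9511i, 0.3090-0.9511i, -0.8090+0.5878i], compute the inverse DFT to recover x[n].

x[n] = (1/5) Σ(k=0 to 4) X[k] · e^(2πikn/5)

Computing each x[n]:
x[0] = 2
x[1] = 2
x[2] = 3
x[3] = 2
x[4] = 2

x = [2, 2, 3, 2, 2]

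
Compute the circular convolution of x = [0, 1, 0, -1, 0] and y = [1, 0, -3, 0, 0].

(x ⊛ y)[n] = Σ(m=0 to 4) x[m] · y[(n-m) mod 5]

Computing each output sample:
(x ⊛ y)[0] = 3
(x ⊛ y)[1] = 1
(x ⊛ y)[2] = 0
(x ⊛ y)[3] = -4
(x ⊛ y)[4] = 0

x ⊛ y = [3, 1, 0, -4, 0]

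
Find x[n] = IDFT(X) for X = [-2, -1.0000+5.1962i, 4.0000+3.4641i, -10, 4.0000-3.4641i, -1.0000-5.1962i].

x[n] = (1/6) Σ(k=0 to 5) X[k] · e^(2πikn/6)

Computing each x[n]:
x[0] = -1
x[1] = -2
x[2] = -3
x[3] = 3
x[4] = -2
x[5] = 3

x = [-1, -2, -3, 3, -2, 3]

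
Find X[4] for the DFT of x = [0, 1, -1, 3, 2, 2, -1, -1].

X[4] = Σ(n=0 to 7) x[n] · ω_8^(4n) where ω_8 = e^(-2πi/8)
= (0)·ω_8^0 + (1)·ω_8^4 + (-1)·ω_8^8 + (3)·ω_8^12 + (2)·ω_8^16 + (2)·ω_8^20 + (-1)·ω_8^24 + (-1)·ω_8^28

X[4] = -5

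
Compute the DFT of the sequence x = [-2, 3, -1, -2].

X[k] = Σ(n=0 to 3) x[n] · ω_4^(nk)
where ω_4 = e^(-2πi/4)

Computing each X[k]:
X[0] = -2
X[1] = -1-5i
X[2] = -4
X[3] = -1+5i

X = [-2, -1-5i, -4, -1+5i]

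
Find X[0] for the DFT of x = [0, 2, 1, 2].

X[0] = Σ(n=0 to 3) x[n] · ω_4^0 = Σ x[n]
= (0) + (2) + (1) + (2)

X[0] = 5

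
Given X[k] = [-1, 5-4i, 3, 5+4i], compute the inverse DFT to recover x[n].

x[n] = (1/4) Σ(k=0 to 3) X[k] · e^(2πikn/4)

Computing each x[n]:
x[0] = 3
x[1] = 1
x[2] = -2
x[3] = -3

x = [3, 1, -2, -3]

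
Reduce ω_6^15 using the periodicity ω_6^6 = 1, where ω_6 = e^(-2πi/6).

Since ω_6^6 = 1, powers reduce modulo 6.
15 mod 6 = 3
So ω_6^15 = ω_6^3 = e^(-2πi·3/6)

ω_6^15 = ω_6^3 = -1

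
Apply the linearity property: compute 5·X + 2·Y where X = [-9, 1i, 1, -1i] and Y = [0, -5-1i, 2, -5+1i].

By linearity: DFT(5x + 2y) = 5·DFT(x) + 2·DFT(y)
= 5·[-9, 1i, 1, -1i] + 2·[0, -5-1i, 2, -5+1i]

Computing element-wise:
Z[0] = 5·(-9) + 2·(0) = -45
Z[1] = 5·(1i) + 2·(-5-1i) = -10+3i
Z[2] = 5·(1) + 2·(2) = 9
Z[3] = 5·(-1i) + 2·(-5+1i) = -10-3i

DFT(5x + 2y) = 5·X + 2·Y = [-45, -10+3i, 9, -10-3i]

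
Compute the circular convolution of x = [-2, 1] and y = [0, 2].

(x ⊛ y)[n] = Σ(m=0 to 1) x[m] · y[(n-m) mod 2]

Computing each output sample:
(x ⊛ y)[0] = 2
(x ⊛ y)[1] = -4

x ⊛ y = [2, -4]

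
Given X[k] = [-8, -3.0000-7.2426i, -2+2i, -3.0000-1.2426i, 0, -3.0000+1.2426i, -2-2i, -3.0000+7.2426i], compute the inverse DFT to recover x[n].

x[n] = (1/8) Σ(k=0 to 7) X[k] · e^(2πikn/8)

Computing each x[n]:
x[0] = -3
x[1] = 0
x[2] = 1
x[3] = 1
x[4] = 0
x[5] = -3
x[6] = -2
x[7] = -2

x = [-3, 0, 1, 1, 0, -3, -2, -2]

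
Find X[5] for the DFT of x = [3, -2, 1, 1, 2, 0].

X[5] = Σ(n=0 to 5) x[n] · ω_6^(5n) where ω_6 = e^(-2πi/6)
= (3)·ω_6^0 + (-2)·ω_6^5 + (1)·ω_6^10 + (1)·ω_6^15 + (2)·ω_6^20 + (0)·ω_6^25

X[5] = -0.5000-2.5981i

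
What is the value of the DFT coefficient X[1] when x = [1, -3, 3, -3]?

X[1] = Σ(n=0 to 3) x[n] · ω_4^(1n) where ω_4 = e^(-2πi/4)
= (1)·ω_4^0 + (-3)·ω_4^1 + (3)·ω_4^2 + (-3)·ω_4^3

X[1] = -2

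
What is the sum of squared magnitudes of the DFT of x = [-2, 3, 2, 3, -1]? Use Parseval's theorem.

Parseval: Σ|x[n]|² = (1/N)Σ|X[k]|², so Σ|X[k]|² = N·Σ|x[n]|² = 5·27.0000

Σ|X[k]|² = N·Σ|x[n]|² = 5·27.0000 = 135.0000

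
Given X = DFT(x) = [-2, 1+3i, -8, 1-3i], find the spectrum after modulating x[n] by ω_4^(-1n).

Modulation property: DFT(ω_4^(-1n)·x[n]) = X[(k-1) mod 4], so circularly shift X by 1 positions.

X[k-1] = [1-3i, -2, 1+3i, -8]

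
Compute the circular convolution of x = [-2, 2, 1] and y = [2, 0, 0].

(x ⊛ y)[n] = Σ(m=0 to 2) x[m] · y[(n-m) mod 3]

Computing each output sample:
(x ⊛ y)[0] = -4
(x ⊛ y)[1] = 4
(x ⊛ y)[2] = 2

x ⊛ y = [-4, 4, 2]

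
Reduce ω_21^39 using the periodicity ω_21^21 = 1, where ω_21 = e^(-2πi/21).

Since ω_21^21 = 1, powers reduce modulo 21.
39 mod 21 = 18
So ω_21^39 = ω_21^18 = e^(-2πi·18/21)

ω_21^39 = ω_21^18 = 0.6235+0.7818i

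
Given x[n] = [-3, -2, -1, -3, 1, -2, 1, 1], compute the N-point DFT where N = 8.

X[k] = Σ(n=0 to 7) x[n] · ω_8^(nk)
where ω_8 = e^(-2πi/8)

Computing each X[k]:
X[0] = -8
X[1] = -1.1716+4.8284i
X[2] = -2+2i
X[3] = -6.8284+0.8284i
X[4] = 4
X[5] = -6.8284-0.8284i
X[6] = -2-2i
X[7] = -1.1716-4.8284i

X = [-8, -1.1716+4.8284i, -2+2i, -6.8284+0.8284i, 4, -6.8284-0.8284i, -2-2i, -1.1716-4.8284i]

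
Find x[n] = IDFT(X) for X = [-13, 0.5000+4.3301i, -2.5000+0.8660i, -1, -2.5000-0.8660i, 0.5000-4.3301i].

x[n] = (1/6) Σ(k=0 to 5) X[k] · e^(2πikn/6)

Computing each x[n]:
x[0] = -3
x[1] = -3
x[2] = -3
x[3] = -3
x[4] = -1
x[5] = 0

x = [-3, -3, -3, -3, -1, 0]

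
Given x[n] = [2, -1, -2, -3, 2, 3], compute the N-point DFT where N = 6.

X[k] = Σ(n=0 to 5) x[n] · ω_6^(nk)
where ω_6 = e^(-2πi/6)

Computing each X[k]:
X[0] = 1
X[1] = 6.0000+6.9282i
X[2] = -2
X[3] = 3
X[4] = -2
X[5] = 6.0000-6.9282i

X = [1, 6.0000+6.9282i, -2, 3, -2, 6.0000-6.9282i]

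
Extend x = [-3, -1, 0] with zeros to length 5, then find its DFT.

Original 3-point DFT: [-4, -2.5000+0.8660i, -2.5000-0.8660i]
Zero-padded 5-point DFT provides frequency interpolation.

DFT_5([x, 0, ...]) = [-4, -3.3090+0.9511i, -2.1910+0.5878i, -2.1910-0.5878i, -3.3090-0.9511i]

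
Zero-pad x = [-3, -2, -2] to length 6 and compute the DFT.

Original 3-point DFT: [-7, -1, -1]
Zero-padded 6-point DFT provides frequency interpolation.

DFT_6([x, 0, ...]) = [-7, -3.0000+3.4641i, -1, -3, -1, -3.0000-3.4641i]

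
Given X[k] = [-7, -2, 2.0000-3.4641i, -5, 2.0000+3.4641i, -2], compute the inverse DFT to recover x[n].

x[n] = (1/6) Σ(k=0 to 5) X[k] · e^(2πikn/6)

Computing each x[n]:
x[0] = -2
x[1] = 0
x[2] = -3
x[3] = 1
x[4] = -1
x[5] = -2

x = [-2, 0, -3, 1, -1, -2]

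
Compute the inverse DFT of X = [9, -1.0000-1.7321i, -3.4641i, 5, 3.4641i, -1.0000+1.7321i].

x[n] = (1/6) Σ(k=0 to 5) X[k] · e^(2πikn/6)

Computing each x[n]:
x[0] = 2
x[1] = 2
x[2] = 2
x[3] = 1
x[4] = 3
x[5] = -1

x = [2, 2, 2, 1, 3, -1]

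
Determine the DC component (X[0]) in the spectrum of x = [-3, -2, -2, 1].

X[0] = Σ(n=0 to 3) x[n] · ω_4^0 = Σ x[n]
= (-3) + (-2) + (-2) + (1)

X[0] = -6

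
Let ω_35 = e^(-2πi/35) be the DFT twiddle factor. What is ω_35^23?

ω_35^23 = e^(-2πi·23/35)
= cos(-2π·23/35) + i·sin(-2π·23/35)
= cos(-46π/35) + i·sin(-46π/35)

ω_35^23 = cos(-46π/35) + i·sin(-46π/35) = -0.5509+0.8346i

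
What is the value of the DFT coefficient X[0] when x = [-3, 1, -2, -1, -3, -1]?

X[0] = Σ(n=0 to 5) x[n] · ω_6^0 = Σ x[n]
= (-3) + (1) + (-2) + (-1) + (-3) + (-1)

X[0] = -9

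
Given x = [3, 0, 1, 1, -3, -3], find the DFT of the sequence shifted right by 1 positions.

Time shift by 1: X_shifted[k] = ω_6^(1k) · X[k]
Shifted x = [-3, 3, 0, 1, 1, -3]

DFT(x[n-1]) = [-1, -4.5000-4.3301i, -2.5000-6.0622i, -3, -2.5000+6.0622i, -4.5000+4.3301i]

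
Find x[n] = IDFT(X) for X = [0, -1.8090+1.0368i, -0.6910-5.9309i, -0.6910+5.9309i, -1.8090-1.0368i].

x[n] = (1/5) Σ(k=0 to 4) X[k] · e^(2πikn/5)

Computing each x[n]:
x[0] = -1
x[1] = 1
x[2] = -2
x[3] = 3
x[4] = -1

x = [-1, 1, -2, 3, -1]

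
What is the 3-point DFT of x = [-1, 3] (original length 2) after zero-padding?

Original 2-point DFT: [2, -4]
Zero-padded 3-point DFT provides frequency interpolation.

DFT_3([x, 0, ...]) = [2, -2.5000-2.5981i, -2.5000+2.5981i]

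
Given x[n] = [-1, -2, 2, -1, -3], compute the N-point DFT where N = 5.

X[k] = Σ(n=0 to 4) x[n] · ω_5^(nk)
where ω_5 = e^(-2πi/5)

Computing each X[k]:
X[0] = -5
X[1] = -3.3541-2.7144i
X[2] = 3.3541+2.2654i
X[3] = 3.3541-2.2654i
X[4] = -3.3541+2.7144i

X = [-5, -3.3541-2.7144i, 3.3541+2.2654i, 3.3541-2.2654i, -3.3541+2.7144i]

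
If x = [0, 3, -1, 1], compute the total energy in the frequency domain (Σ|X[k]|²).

Parseval: Σ|x[n]|² = (1/N)Σ|X[k]|², so Σ|X[k]|² = N·Σ|x[n]|² = 4·11.0000

Σ|X[k]|² = N·Σ|x[n]|² = 4·11.0000 = 44.0000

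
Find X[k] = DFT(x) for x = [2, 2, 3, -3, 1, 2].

X[k] = Σ(n=0 to 5) x[n] · ω_6^(nk)
where ω_6 = e^(-2πi/6)

Computing each X[k]:
X[0] = 7
X[1] = 5.0000-1.7321i
X[2] = -5.0000+1.7321i
X[3] = 5
X[4] = -5.0000-1.7321i
X[5] = 5.0000+1.7321i

X = [7, 5.0000-1.7321i, -5.0000+1.7321i, 5, -5.0000-1.7321i, 5.0000+1.7321i]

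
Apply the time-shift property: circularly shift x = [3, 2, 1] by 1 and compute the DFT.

Time shift by 1: X_shifted[k] = ω_3^(1k) · X[k]
Shifted x = [1, 3, 2]

DFT(x[n-1]) = [6, -1.5000-0.8660i, -1.5000+0.8660i]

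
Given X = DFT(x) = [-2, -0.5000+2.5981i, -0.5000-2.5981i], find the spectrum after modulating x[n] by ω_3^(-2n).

Modulation property: DFT(ω_3^(-2n)·x[n]) = X[(k-2) mod 3], so circularly shift X by 2 positions.

X[k-2] = [-0.5000+2.5981i, -0.5000-2.5981i, -2]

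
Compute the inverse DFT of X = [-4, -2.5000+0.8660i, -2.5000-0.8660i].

x[n] = (1/3) Σ(k=0 to 2) X[k] · e^(2πikn/3)

Computing each x[n]:
x[0] = -3
x[1] = -1
x[2] = 0

x = [-3, -1, 0]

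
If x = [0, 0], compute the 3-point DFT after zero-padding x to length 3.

Original 2-point DFT: [0, 0]
Zero-padded 3-point DFT provides frequency interpolation.

DFT_3([x, 0, ...]) = [0, 0, 0]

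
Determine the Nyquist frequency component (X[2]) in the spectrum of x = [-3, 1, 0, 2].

X[2] = Σ(n=0 to 3) x[n] · ω_4^(2n) where ω_4 = e^(-2πi/4)
= (-3)·ω_4^0 + (1)·ω_4^2 + (0)·ω_4^4 + (2)·ω_4^6

X[2] = -6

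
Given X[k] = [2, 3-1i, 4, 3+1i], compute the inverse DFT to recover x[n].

x[n] = (1/4) Σ(k=0 to 3) X[k] · e^(2πikn/4)

Computing each x[n]:
x[0] = 3
x[1] = 0
x[2] = 0
x[3] = -1

x = [3, 0, 0, -1]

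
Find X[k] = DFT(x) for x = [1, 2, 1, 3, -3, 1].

X[k] = Σ(n=0 to 5) x[n] · ω_6^(nk)
where ω_6 = e^(-2πi/6)

Computing each X[k]:
X[0] = 5
X[1] = 0.5000-4.3301i
X[2] = 3.5000+2.5981i
X[3] = -7
X[4] = 3.5000-2.5981i
X[5] = 0.5000+4.3301i

X = [5, 0.5000-4.3301i, 3.5000+2.5981i, -7, 3.5000-2.5981i, 0.5000+4.3301i]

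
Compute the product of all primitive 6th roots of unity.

The primitive 6th roots of unity are ω_6^k for k coprime to 6: k ∈ {1, 5}
Their product equals the constant term of the cyclotomic polynomial Φ_6(x) up to sign.
For n ≥ 3, the product of all primitive nth roots of unity is 1. (For n=1 it is 1; for n=2 it is -1.)

1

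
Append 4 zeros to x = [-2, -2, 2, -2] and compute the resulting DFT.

Original 4-point DFT: [-4, -4, 4, -4]
Zero-padded 8-point DFT provides frequency interpolation.

DFT_8([x, 0, ...]) = [-4, -2.0000+0.8284i, -4, -2.0000+4.8284i, 4, -2.0000-4.8284i, -4, -2.0000-0.8284i]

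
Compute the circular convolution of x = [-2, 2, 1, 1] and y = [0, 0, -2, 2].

(x ⊛ y)[n] = Σ(m=0 to 3) x[m] · y[(n-m) mod 4]

Computing each output sample:
(x ⊛ y)[0] = 2
(x ⊛ y)[1] = 0
(x ⊛ y)[2] = 6
(x ⊛ y)[3] = -8

x ⊛ y = [2, 0, 6, -8]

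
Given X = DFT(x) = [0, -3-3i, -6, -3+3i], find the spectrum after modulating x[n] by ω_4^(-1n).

Modulation property: DFT(ω_4^(-1n)·x[n]) = X[(k-1) mod 4], so circularly shift X by 1 positions.

X[k-1] = [-3+3i, 0, -3-3i, -6]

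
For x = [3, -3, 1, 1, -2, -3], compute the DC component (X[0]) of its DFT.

X[0] = Σ(n=0 to 5) x[n] · ω_6^0 = Σ x[n]
= (3) + (-3) + (1) + (1) + (-2) + (-3)

X[0] = -3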